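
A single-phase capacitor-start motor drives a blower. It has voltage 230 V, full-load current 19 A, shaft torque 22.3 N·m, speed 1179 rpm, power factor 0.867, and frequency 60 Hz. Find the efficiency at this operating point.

72.7 %

ω = 2π × 1179/60 = 123.5 rad/s; P_out = τω = 22.3 × 123.5 = 2754 W
P_in = V·I·cosφ = 230 × 19 × 0.867 = 3789 W
η = P_out / P_in = 2754 / 3789 = 0.727 = 72.7%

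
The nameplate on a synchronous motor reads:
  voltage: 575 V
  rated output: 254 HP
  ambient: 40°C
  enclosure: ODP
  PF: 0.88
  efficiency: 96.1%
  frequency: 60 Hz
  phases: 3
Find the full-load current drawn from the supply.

P_out = 254 × 746 = 189484 W
P_in = P_out / η = 189484 / 0.961 = 197174 W
I_L = P_in / (√3·V_L·cosφ) = 197174 / (1.732 × 575 × 0.88) = 225 A

225 A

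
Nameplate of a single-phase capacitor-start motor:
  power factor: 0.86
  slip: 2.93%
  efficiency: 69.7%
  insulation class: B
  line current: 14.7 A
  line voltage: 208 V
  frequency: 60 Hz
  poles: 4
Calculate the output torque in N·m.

10 N·m

P_in = V·I·cosφ = 208 × 14.7 × 0.86 = 2630 W
P_out = η·P_in = 0.697 × 2630 = 1833 W
n_s = 120×60/4 = 1800 rpm; n = 1800×(1−0.0293) = 1747 rpm
ω = 2π×1747/60 = 182.9 rad/s
τ = P_out/ω = 1833/182.9 = 10 N·m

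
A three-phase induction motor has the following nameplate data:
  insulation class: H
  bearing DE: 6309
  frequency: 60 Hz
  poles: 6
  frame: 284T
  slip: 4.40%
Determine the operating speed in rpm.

n_s = 120f/p = 120×60/6 = 1200 rpm
n = n_s(1 − s) = 1200 × (1 − 0.044) = 1147 rpm

1147 rpm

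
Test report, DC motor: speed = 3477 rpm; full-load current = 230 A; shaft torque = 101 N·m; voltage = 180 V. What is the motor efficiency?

88.8 %

ω = 2π × 3477/60 = 364.1 rad/s; P_out = τω = 101 × 364.1 = 36774 W
P_in = V·I = 180 × 230 = 41400 W
η = P_out / P_in = 36774 / 41400 = 0.888 = 88.8%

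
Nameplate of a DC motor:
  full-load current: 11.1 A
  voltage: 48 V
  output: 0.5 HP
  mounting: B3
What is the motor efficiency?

P_out = 0.5 × 746 = 373 W
P_in = V·I = 48 × 11.1 = 533 W
η = P_out / P_in = 373 / 533 = 0.700 = 70.0%

70.0 %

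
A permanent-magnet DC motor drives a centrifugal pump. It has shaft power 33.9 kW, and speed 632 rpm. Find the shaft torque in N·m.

512 N·m

ω = 2π × 632/60 = 66.18 rad/s
τ = P/ω = 33900/66.18 = 512 N·m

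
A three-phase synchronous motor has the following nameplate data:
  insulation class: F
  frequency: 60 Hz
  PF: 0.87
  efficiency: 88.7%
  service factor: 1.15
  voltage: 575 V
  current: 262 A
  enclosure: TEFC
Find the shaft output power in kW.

201 kW

P_in = √3·V·I·cosφ = 1.732 × 575 × 262 × 0.87 = 227005 W
P_out = η·P_in = 0.887 × 227005 = 201353 W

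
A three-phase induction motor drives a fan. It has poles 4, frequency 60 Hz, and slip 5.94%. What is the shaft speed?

n_s = 120f/p = 120×60/4 = 1800 rpm
n = n_s(1 − s) = 1800 × (1 − 0.0594) = 1693 rpm

1693 rpm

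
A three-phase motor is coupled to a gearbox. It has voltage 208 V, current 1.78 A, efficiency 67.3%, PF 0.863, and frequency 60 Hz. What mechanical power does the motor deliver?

0.372 kW

P_in = √3·V·I·cosφ = 1.732 × 208 × 1.78 × 0.863 = 553 W
P_out = η·P_in = 0.673 × 553 = 372 W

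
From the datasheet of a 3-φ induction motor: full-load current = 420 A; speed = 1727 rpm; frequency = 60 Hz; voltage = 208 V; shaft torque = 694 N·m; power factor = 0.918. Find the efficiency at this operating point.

90.4 %

ω = 2π × 1727/60 = 180.9 rad/s; P_out = τω = 694 × 180.9 = 125545 W
P_in = √3·V_L·I_L·cosφ = 1.732 × 208 × 420 × 0.918 = 138900 W
η = P_out / P_in = 125545 / 138900 = 0.904 = 90.4%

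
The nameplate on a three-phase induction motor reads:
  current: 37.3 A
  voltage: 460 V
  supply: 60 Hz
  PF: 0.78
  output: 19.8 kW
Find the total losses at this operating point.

P_in = √3·V·I·cosφ = 1.732×460×37.3×0.78 = 23180 W
P_out = 19800 W
Losses = P_in − P_out = 23180 − 19800 = 3380 W

3.38 kW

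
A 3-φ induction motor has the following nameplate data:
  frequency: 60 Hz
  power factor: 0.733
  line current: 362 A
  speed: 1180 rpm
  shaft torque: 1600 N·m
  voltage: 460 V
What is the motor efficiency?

ω = 2π × 1180/60 = 123.6 rad/s; P_out = τω = 1600 × 123.6 = 197760 W
P_in = √3·V_L·I_L·cosφ = 1.732 × 460 × 362 × 0.733 = 211406 W
η = P_out / P_in = 197760 / 211406 = 0.935 = 93.5%

93.5 %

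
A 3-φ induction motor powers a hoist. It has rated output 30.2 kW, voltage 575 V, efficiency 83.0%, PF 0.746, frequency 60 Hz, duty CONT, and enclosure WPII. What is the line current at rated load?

49 A

P_out = 30.2 kW = 30200 W
P_in = P_out / η = 30200 / 0.830 = 36386 W
I_L = P_in / (√3·V_L·cosφ) = 36386 / (1.732 × 575 × 0.746) = 49 A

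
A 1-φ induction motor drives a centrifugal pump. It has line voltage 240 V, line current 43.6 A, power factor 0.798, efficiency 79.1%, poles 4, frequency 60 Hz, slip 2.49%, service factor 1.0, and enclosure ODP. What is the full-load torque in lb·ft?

26.5 lb·ft

P_in = V·I·cosφ = 240 × 43.6 × 0.798 = 8350 W
P_out = η·P_in = 0.791 × 8350 = 6605 W
n_s = 120×60/4 = 1800 rpm; n = 1800×(1−0.0249) = 1755 rpm
ω = 2π×1755/60 = 183.8 rad/s
τ = P_out/ω = 6605/183.8 = 35.94 N·m
In lb·ft: 35.94/1.356 = 26.5 lb·ft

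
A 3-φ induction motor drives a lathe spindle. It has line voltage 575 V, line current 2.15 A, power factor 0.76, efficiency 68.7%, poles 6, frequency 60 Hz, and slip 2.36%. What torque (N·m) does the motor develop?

P_in = √3·V·I·cosφ = 1.732 × 575 × 2.15 × 0.76 = 1627 W
P_out = η·P_in = 0.687 × 1627 = 1118 W
n_s = 120×60/6 = 1200 rpm; n = 1200×(1−0.0236) = 1172 rpm
ω = 2π×1172/60 = 122.7 rad/s
τ = P_out/ω = 1118/122.7 = 9.11 N·m

9.11 N·m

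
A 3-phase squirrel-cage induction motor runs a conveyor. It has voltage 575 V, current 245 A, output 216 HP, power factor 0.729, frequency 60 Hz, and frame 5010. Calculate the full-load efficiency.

90.6 %

P_out = 216 × 746 = 161136 W
P_in = √3·V_L·I_L·cosφ = 1.732 × 575 × 245 × 0.729 = 177873 W
η = P_out / P_in = 161136 / 177873 = 0.906 = 90.6%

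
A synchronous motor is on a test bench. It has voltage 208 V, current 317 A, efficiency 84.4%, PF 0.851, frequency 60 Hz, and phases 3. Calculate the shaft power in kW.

82 kW

P_in = √3·V·I·cosφ = 1.732 × 208 × 317 × 0.851 = 97185 W
P_out = η·P_in = 0.844 × 97185 = 82024 W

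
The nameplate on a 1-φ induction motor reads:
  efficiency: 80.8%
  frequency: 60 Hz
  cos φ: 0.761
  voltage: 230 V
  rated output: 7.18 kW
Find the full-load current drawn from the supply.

50.8 A

P_out = 7.18 kW = 7180 W
P_in = P_out / η = 7180 / 0.808 = 8886 W
I = P_in / (V·cosφ) = 8886 / (230 × 0.761) = 50.8 A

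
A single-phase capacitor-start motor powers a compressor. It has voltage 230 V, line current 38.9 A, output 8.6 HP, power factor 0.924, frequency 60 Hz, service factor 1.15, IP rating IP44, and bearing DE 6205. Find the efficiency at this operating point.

P_out = 8.6 × 746 = 6416 W
P_in = V·I·cosφ = 230 × 38.9 × 0.924 = 8267 W
η = P_out / P_in = 6416 / 8267 = 0.776 = 77.6%

77.6 %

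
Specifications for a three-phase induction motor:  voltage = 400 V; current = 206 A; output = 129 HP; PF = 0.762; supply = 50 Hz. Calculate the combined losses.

P_in = √3·V·I·cosφ = 1.732×400×206×0.762 = 108750 W
P_out = 129×746 = 96234 W
Losses = P_in − P_out = 108750 − 96234 = 12516 W

12500 W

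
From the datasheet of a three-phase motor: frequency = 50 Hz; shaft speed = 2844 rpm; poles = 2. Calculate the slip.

n_s = 120f/p = 120×50/2 = 3000 rpm
s = (n_s − n)/n_s = (3000 − 2844)/3000 = 0.0520

5.2 %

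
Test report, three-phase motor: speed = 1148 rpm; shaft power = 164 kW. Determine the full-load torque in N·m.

1360 N·m

ω = 2π × 1148/60 = 120.2 rad/s
τ = P/ω = 164000/120.2 = 1360 N·m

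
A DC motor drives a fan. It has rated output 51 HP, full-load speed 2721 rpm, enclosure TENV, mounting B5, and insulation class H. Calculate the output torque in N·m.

P_out = 51 × 746 = 38046 W
ω = 2π × 2721/60 = 284.9 rad/s
τ = P_out/ω = 38046/284.9 = 134 N·m

134 N·m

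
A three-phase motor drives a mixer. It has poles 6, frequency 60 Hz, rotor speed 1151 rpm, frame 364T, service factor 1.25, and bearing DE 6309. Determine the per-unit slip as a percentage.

n_s = 120f/p = 120×60/6 = 1200 rpm
s = (n_s − n)/n_s = (1200 − 1151)/1200 = 0.0408

4.08 %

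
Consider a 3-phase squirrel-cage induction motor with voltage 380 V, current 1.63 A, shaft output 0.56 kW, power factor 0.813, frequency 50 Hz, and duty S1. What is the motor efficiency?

P_out = 0.56 kW = 560 W
P_in = √3·V_L·I_L·cosφ = 1.732 × 380 × 1.63 × 0.813 = 872 W
η = P_out / P_in = 560 / 872 = 0.642 = 64.2%

64.2 %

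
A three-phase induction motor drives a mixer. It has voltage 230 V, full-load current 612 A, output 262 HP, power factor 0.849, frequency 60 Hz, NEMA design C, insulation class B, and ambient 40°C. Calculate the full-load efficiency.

P_out = 262 × 746 = 195452 W
P_in = √3·V_L·I_L·cosφ = 1.732 × 230 × 612 × 0.849 = 206983 W
η = P_out / P_in = 195452 / 206983 = 0.944 = 94.4%

94.4 %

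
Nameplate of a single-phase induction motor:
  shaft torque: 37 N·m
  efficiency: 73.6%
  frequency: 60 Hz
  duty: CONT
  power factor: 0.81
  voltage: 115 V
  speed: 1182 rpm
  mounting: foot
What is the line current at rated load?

66.8 A

ω = 2π×1182/60 = 123.8 rad/s; P_out = τω = 37 × 123.8 = 4581 W
P_in = P_out / η = 4581 / 0.736 = 6224 W
I = P_in / (V·cosφ) = 6224 / (115 × 0.81) = 66.8 A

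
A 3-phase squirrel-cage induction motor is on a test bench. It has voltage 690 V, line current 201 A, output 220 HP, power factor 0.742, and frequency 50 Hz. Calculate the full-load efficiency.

92.1 %

P_out = 220 × 746 = 164120 W
P_in = √3·V_L·I_L·cosφ = 1.732 × 690 × 201 × 0.742 = 178237 W
η = P_out / P_in = 164120 / 178237 = 0.921 = 92.1%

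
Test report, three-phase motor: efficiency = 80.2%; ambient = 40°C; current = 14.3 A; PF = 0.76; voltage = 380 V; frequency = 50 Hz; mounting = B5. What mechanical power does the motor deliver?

5.74 kW

P_in = √3·V·I·cosφ = 1.732 × 380 × 14.3 × 0.76 = 7153 W
P_out = η·P_in = 0.802 × 7153 = 5737 W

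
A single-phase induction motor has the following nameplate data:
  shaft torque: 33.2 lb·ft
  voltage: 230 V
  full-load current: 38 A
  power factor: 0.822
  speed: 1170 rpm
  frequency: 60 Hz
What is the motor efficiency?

τ = 33.2 lb·ft × 1.356 = 45.02 N·m
ω = 2π × 1170/60 = 122.5 rad/s; P_out = τω = 45.02 × 122.5 = 5515 W
P_in = V·I·cosφ = 230 × 38 × 0.822 = 7184 W
η = P_out / P_in = 5515 / 7184 = 0.768 = 76.8%

76.8 %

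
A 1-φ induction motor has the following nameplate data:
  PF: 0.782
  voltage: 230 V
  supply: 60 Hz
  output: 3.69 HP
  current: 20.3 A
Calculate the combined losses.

898 W

P_in = V·I·cosφ = 230×20.3×0.782 = 3651 W
P_out = 3.69×746 = 2753 W
Losses = P_in − P_out = 3651 − 2753 = 898 W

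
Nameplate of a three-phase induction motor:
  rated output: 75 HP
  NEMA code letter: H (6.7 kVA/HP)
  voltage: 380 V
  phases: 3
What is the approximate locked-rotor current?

S_LR = 6.7 × 75 = 502.5 kVA
I_LR = S_LR/(√3·V_L) = 502500/(1.732×380) = 763 A

763 A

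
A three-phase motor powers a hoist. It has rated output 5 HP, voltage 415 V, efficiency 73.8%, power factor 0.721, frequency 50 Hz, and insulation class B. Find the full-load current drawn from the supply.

P_out = 5 × 746 = 3730 W
P_in = P_out / η = 3730 / 0.738 = 5054 W
I_L = P_in / (√3·V_L·cosφ) = 5054 / (1.732 × 415 × 0.721) = 9.75 A

9.75 A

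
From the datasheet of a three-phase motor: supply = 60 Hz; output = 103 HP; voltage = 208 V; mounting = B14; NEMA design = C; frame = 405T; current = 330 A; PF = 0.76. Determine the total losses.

P_in = √3·V·I·cosφ = 1.732×208×330×0.76 = 90352 W
P_out = 103×746 = 76838 W
Losses = P_in − P_out = 90352 − 76838 = 13514 W

13500 W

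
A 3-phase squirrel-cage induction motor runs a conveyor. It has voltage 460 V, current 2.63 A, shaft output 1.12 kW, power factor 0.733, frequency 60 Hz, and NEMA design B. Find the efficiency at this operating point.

72.9 %

P_out = 1.12 kW = 1120 W
P_in = √3·V_L·I_L·cosφ = 1.732 × 460 × 2.63 × 0.733 = 1536 W
η = P_out / P_in = 1120 / 1536 = 0.729 = 72.9%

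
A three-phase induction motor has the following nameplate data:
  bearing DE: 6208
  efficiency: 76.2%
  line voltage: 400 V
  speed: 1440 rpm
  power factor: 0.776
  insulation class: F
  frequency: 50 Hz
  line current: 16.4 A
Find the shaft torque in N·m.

44.6 N·m

P_in = √3·V·I·cosφ = 1.732 × 400 × 16.4 × 0.776 = 8817 W
P_out = η·P_in = 0.762 × 8817 = 6719 W
n = 1440 rpm
ω = 2π×1440/60 = 150.8 rad/s
τ = P_out/ω = 6719/150.8 = 44.6 N·m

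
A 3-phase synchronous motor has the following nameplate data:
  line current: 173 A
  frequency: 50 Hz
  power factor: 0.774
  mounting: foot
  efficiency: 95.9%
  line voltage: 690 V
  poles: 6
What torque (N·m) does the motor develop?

P_in = √3·V·I·cosφ = 1.732 × 690 × 173 × 0.774 = 160024 W
P_out = η·P_in = 0.959 × 160024 = 153463 W
n = n_s = 120×50/6 = 1000 rpm (synchronous)
ω = 2π×1000/60 = 104.7 rad/s
τ = P_out/ω = 153463/104.7 = 1470 N·m

1470 N·m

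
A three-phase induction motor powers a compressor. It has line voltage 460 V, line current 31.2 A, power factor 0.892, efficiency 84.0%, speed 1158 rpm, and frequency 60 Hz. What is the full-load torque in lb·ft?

P_in = √3·V·I·cosφ = 1.732 × 460 × 31.2 × 0.892 = 22173 W
P_out = η·P_in = 0.84 × 22173 = 18625 W
n = 1158 rpm
ω = 2π×1158/60 = 121.3 rad/s
τ = P_out/ω = 18625/121.3 = 153.5 N·m
In lb·ft: 153.5/1.356 = 113 lb·ft

113 lb·ft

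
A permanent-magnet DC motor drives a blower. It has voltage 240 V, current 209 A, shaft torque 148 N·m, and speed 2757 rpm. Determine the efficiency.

ω = 2π × 2757/60 = 288.7 rad/s; P_out = τω = 148 × 288.7 = 42728 W
P_in = V·I = 240 × 209 = 50160 W
η = P_out / P_in = 42728 / 50160 = 0.852 = 85.2%

85.2 %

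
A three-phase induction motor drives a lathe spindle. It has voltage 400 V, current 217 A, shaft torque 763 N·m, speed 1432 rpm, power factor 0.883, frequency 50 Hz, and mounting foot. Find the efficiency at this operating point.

ω = 2π × 1432/60 = 150 rad/s; P_out = τω = 763 × 150 = 114450 W
P_in = √3·V_L·I_L·cosφ = 1.732 × 400 × 217 × 0.883 = 132748 W
η = P_out / P_in = 114450 / 132748 = 0.862 = 86.2%

86.2 %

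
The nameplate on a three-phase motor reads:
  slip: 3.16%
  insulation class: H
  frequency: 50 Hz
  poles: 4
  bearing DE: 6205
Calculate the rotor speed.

n_s = 120f/p = 120×50/4 = 1500 rpm
n = n_s(1 − s) = 1500 × (1 − 0.0316) = 1453 rpm

1453 rpm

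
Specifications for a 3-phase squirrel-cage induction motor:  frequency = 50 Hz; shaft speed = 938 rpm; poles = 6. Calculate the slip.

n_s = 120f/p = 120×50/6 = 1000 rpm
s = (n_s − n)/n_s = (1000 − 938)/1000 = 0.0620

6.20 %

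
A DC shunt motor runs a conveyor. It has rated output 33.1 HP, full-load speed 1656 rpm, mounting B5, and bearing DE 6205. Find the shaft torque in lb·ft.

P_out = 33.1 × 746 = 24693 W
ω = 2π × 1656/60 = 173.4 rad/s
τ = P_out/ω = 24693/173.4 = 142.4 N·m
In lb·ft: 142.4/1.356 = 105 lb·ft

105 lb·ft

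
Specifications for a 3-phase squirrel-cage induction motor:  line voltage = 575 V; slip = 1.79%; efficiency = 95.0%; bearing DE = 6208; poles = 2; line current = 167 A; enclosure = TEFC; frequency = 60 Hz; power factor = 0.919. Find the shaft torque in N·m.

392 N·m

P_in = √3·V·I·cosφ = 1.732 × 575 × 167 × 0.919 = 152844 W
P_out = η·P_in = 0.95 × 152844 = 145202 W
n_s = 120×60/2 = 3600 rpm; n = 3600×(1−0.0179) = 3536 rpm
ω = 2π×3536/60 = 370.3 rad/s
τ = P_out/ω = 145202/370.3 = 392 N·m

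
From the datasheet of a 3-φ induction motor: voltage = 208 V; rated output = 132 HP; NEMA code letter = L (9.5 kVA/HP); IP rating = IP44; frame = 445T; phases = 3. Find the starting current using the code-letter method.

S_LR = 9.5 × 132 = 1254 kVA
I_LR = S_LR/(√3·V_L) = 1254000/(1.732×208) = 3480 A

3480 A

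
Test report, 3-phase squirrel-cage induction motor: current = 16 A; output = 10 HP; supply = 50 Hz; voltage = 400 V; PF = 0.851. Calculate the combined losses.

1970 W

P_in = √3·V·I·cosφ = 1.732×400×16×0.851 = 9433 W
P_out = 10×746 = 7460 W
Losses = P_in − P_out = 9433 − 7460 = 1973 W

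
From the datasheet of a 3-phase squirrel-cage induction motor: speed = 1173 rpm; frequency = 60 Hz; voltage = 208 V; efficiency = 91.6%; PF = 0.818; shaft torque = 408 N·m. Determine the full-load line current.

186 A

ω = 2π×1173/60 = 122.8 rad/s; P_out = τω = 408 × 122.8 = 50102 W
P_in = P_out / η = 50102 / 0.916 = 54697 W
I_L = P_in / (√3·V_L·cosφ) = 54697 / (1.732 × 208 × 0.818) = 186 A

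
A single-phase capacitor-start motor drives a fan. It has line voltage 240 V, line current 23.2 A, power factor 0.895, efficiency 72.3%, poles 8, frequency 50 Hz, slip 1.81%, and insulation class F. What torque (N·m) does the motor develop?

46.7 N·m

P_in = V·I·cosφ = 240 × 23.2 × 0.895 = 4983 W
P_out = η·P_in = 0.723 × 4983 = 3603 W
n_s = 120×50/8 = 750 rpm; n = 750×(1−0.0181) = 736 rpm
ω = 2π×736/60 = 77.07 rad/s
τ = P_out/ω = 3603/77.07 = 46.7 N·m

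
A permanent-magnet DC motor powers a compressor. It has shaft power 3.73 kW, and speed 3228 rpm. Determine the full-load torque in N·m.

11 N·m

ω = 2π × 3228/60 = 338 rad/s
τ = P/ω = 3730/338 = 11 N·m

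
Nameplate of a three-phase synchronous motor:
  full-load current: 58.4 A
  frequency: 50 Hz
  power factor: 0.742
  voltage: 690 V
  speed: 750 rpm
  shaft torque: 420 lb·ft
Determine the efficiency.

τ = 420 lb·ft × 1.356 = 569.5 N·m
ω = 2π × 750/60 = 78.54 rad/s; P_out = τω = 569.5 × 78.54 = 44729 W
P_in = √3·V_L·I_L·cosφ = 1.732 × 690 × 58.4 × 0.742 = 51786 W
η = P_out / P_in = 44729 / 51786 = 0.864 = 86.4%

86.4 %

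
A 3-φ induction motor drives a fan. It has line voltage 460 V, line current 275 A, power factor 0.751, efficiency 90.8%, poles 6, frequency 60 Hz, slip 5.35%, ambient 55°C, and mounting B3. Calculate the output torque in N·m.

P_in = √3·V·I·cosφ = 1.732 × 460 × 275 × 0.751 = 164543 W
P_out = η·P_in = 0.908 × 164543 = 149405 W
n_s = 120×60/6 = 1200 rpm; n = 1200×(1−0.0535) = 1136 rpm
ω = 2π×1136/60 = 119 rad/s
τ = P_out/ω = 149405/119 = 1260 N·m

1260 N·m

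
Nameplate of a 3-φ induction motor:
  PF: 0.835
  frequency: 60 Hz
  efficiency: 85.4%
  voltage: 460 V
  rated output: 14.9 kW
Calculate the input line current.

P_out = 14.9 kW = 14900 W
P_in = P_out / η = 14900 / 0.854 = 17447 W
I_L = P_in / (√3·V_L·cosφ) = 17447 / (1.732 × 460 × 0.835) = 26.2 A

26.2 A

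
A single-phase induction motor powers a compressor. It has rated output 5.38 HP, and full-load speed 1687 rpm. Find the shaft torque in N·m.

P_out = 5.38 × 746 = 4013 W
ω = 2π × 1687/60 = 176.7 rad/s
τ = P_out/ω = 4013/176.7 = 22.7 N·m

22.7 N·m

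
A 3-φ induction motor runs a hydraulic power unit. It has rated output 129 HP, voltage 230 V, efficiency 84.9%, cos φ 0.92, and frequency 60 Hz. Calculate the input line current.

309 A

P_out = 129 × 746 = 96234 W
P_in = P_out / η = 96234 / 0.849 = 113350 W
I_L = P_in / (√3·V_L·cosφ) = 113350 / (1.732 × 230 × 0.92) = 309 A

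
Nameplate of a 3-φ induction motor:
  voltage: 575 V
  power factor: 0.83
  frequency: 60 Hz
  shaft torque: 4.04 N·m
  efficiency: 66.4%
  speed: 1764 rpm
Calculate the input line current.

1.36 A

ω = 2π×1764/60 = 184.7 rad/s; P_out = τω = 4.04 × 184.7 = 746 W
P_in = P_out / η = 746 / 0.664 = 1123 W
I_L = P_in / (√3·V_L·cosφ) = 1123 / (1.732 × 575 × 0.83) = 1.36 A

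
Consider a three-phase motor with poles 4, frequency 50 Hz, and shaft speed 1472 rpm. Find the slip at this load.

1.9 %

n_s = 120f/p = 120×50/4 = 1500 rpm
s = (n_s − n)/n_s = (1500 − 1472)/1500 = 0.0187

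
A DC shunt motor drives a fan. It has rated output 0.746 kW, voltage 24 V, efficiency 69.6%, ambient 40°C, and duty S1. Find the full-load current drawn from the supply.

44.7 A

P_out = 0.746 kW = 746 W
P_in = P_out / η = 746 / 0.696 = 1072 W
I = P_in / V = 1072 / 24 = 44.7 A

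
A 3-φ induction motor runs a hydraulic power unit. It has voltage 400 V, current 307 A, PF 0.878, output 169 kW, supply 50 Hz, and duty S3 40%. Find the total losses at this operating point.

P_in = √3·V·I·cosφ = 1.732×400×307×0.878 = 186741 W
P_out = 169000 W
Losses = P_in − P_out = 186741 − 169000 = 17741 W

17.7 kW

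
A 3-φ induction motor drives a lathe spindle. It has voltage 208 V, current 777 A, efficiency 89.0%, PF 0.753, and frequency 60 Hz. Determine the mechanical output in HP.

P_in = √3·V·I·cosφ = 1.732 × 208 × 777 × 0.753 = 210779 W
P_out = η·P_in = 0.89 × 210779 = 187593 W
= 187593/746 = 251 HP

251 HP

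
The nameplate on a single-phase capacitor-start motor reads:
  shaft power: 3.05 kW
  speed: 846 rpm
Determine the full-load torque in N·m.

34.4 N·m

ω = 2π × 846/60 = 88.59 rad/s
τ = P/ω = 3050/88.59 = 34.4 N·m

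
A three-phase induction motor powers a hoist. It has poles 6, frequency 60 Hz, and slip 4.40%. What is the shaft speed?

1147 rpm

n_s = 120f/p = 120×60/6 = 1200 rpm
n = n_s(1 − s) = 1200 × (1 − 0.044) = 1147 rpm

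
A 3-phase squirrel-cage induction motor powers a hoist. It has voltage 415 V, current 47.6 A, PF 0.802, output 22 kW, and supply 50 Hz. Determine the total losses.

5440 W

P_in = √3·V·I·cosφ = 1.732×415×47.6×0.802 = 27440 W
P_out = 22000 W
Losses = P_in − P_out = 27440 − 22000 = 5440 W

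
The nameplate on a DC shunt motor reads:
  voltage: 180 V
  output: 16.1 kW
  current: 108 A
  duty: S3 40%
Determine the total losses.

3.34 kW

P_in = V·I = 180×108 = 19440 W
P_out = 16100 W
Losses = P_in − P_out = 19440 − 16100 = 3340 W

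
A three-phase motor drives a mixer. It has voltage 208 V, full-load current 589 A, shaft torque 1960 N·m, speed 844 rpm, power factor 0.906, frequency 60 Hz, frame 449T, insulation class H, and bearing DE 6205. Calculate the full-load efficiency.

90.1 %

ω = 2π × 844/60 = 88.38 rad/s; P_out = τω = 1960 × 88.38 = 173225 W
P_in = √3·V_L·I_L·cosφ = 1.732 × 208 × 589 × 0.906 = 192245 W
η = P_out / P_in = 173225 / 192245 = 0.901 = 90.1%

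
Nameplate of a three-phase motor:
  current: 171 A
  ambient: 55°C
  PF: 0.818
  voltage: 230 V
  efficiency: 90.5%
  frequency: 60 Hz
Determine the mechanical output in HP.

P_in = √3·V·I·cosφ = 1.732 × 230 × 171 × 0.818 = 55722 W
P_out = η·P_in = 0.905 × 55722 = 50428 W
= 50428/746 = 67.6 HP

67.6 HP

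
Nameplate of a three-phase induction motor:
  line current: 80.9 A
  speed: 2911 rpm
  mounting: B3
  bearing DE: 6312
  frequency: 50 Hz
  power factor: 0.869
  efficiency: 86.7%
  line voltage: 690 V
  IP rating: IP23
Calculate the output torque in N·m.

239 N·m

P_in = √3·V·I·cosφ = 1.732 × 690 × 80.9 × 0.869 = 84017 W
P_out = η·P_in = 0.867 × 84017 = 72843 W
n = 2911 rpm
ω = 2π×2911/60 = 304.8 rad/s
τ = P_out/ω = 72843/304.8 = 239 N·m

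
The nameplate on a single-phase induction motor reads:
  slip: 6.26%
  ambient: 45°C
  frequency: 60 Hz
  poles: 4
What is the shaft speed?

n_s = 120f/p = 120×60/4 = 1800 rpm
n = n_s(1 − s) = 1800 × (1 − 0.0626) = 1687 rpm

1687 rpm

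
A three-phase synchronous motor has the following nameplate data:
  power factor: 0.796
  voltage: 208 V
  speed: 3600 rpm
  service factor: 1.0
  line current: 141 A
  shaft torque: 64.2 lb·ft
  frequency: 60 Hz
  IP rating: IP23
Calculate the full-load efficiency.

τ = 64.2 lb·ft × 1.356 = 87.06 N·m
ω = 2π × 3600/60 = 377 rad/s; P_out = τω = 87.06 × 377 = 32822 W
P_in = √3·V_L·I_L·cosφ = 1.732 × 208 × 141 × 0.796 = 40434 W
η = P_out / P_in = 32822 / 40434 = 0.812 = 81.2%

81.2 %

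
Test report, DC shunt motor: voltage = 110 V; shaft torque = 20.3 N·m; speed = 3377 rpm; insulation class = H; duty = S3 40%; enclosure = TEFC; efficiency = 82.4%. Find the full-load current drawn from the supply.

ω = 2π×3377/60 = 353.6 rad/s; P_out = τω = 20.3 × 353.6 = 7178 W
P_in = P_out / η = 7178 / 0.824 = 8711 W
I = P_in / V = 8711 / 110 = 79.2 A

79.2 A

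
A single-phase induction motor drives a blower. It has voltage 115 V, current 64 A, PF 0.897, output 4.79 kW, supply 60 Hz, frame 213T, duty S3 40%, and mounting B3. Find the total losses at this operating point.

P_in = V·I·cosφ = 115×64×0.897 = 6602 W
P_out = 4790 W
Losses = P_in − P_out = 6602 − 4790 = 1812 W

1.81 kW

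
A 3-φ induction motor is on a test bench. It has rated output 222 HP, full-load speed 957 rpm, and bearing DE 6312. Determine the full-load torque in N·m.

P_out = 222 × 746 = 165612 W
ω = 2π × 957/60 = 100.2 rad/s
τ = P_out/ω = 165612/100.2 = 1650 N·m

1650 N·m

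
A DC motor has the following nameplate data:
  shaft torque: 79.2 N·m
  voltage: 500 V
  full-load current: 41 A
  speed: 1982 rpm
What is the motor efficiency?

80.2 %

ω = 2π × 1982/60 = 207.6 rad/s; P_out = τω = 79.2 × 207.6 = 16442 W
P_in = V·I = 500 × 41 = 20500 W
η = P_out / P_in = 16442 / 20500 = 0.802 = 80.2%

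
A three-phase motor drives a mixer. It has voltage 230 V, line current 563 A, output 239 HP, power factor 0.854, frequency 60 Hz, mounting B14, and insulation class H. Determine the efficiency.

P_out = 239 × 746 = 178294 W
P_in = √3·V_L·I_L·cosφ = 1.732 × 230 × 563 × 0.854 = 191532 W
η = P_out / P_in = 178294 / 191532 = 0.931 = 93.1%

93.1 %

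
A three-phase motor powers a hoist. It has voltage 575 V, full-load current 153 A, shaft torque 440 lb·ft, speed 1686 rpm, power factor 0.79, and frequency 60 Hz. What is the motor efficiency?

τ = 440 lb·ft × 1.356 = 596.6 N·m
ω = 2π × 1686/60 = 176.6 rad/s; P_out = τω = 596.6 × 176.6 = 105360 W
P_in = √3·V_L·I_L·cosφ = 1.732 × 575 × 153 × 0.79 = 120374 W
η = P_out / P_in = 105360 / 120374 = 0.875 = 87.5%

87.5 %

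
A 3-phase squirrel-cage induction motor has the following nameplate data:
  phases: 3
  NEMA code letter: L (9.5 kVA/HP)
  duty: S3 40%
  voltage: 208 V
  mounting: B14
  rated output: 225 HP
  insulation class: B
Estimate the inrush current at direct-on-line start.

S_LR = 9.5 × 225 = 2137.5 kVA
I_LR = S_LR/(√3·V_L) = 2137500/(1.732×208) = 5930 A

5930 A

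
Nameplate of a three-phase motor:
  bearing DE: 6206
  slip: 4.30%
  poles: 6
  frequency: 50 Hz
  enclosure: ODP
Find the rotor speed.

n_s = 120f/p = 120×50/6 = 1000 rpm
n = n_s(1 − s) = 1000 × (1 − 0.043) = 957 rpm

957 rpm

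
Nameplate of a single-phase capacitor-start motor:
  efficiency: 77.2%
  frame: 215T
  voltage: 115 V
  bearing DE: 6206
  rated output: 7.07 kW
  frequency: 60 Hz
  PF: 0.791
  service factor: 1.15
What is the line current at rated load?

101 A

P_out = 7.07 kW = 7070 W
P_in = P_out / η = 7070 / 0.772 = 9158 W
I = P_in / (V·cosφ) = 9158 / (115 × 0.791) = 101 A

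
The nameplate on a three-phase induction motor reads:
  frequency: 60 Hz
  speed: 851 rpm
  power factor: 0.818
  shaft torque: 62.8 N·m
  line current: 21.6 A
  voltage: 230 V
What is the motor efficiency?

ω = 2π × 851/60 = 89.12 rad/s; P_out = τω = 62.8 × 89.12 = 5597 W
P_in = √3·V_L·I_L·cosφ = 1.732 × 230 × 21.6 × 0.818 = 7039 W
η = P_out / P_in = 5597 / 7039 = 0.795 = 79.5%

79.5 %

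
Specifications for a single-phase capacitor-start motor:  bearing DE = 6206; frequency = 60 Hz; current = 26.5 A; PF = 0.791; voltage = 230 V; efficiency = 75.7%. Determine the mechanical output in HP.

P_in = V·I·cosφ = 230 × 26.5 × 0.791 = 4821 W
P_out = η·P_in = 0.757 × 4821 = 3649 W
= 3649/746 = 4.89 HP

4.89 HP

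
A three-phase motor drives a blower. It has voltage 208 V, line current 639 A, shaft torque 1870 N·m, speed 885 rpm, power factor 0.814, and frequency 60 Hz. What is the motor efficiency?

92.5 %

ω = 2π × 885/60 = 92.68 rad/s; P_out = τω = 1870 × 92.68 = 173312 W
P_in = √3·V_L·I_L·cosφ = 1.732 × 208 × 639 × 0.814 = 187386 W
η = P_out / P_in = 173312 / 187386 = 0.925 = 92.5%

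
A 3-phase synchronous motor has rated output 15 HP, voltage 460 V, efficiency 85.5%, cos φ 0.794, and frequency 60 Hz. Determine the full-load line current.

20.7 A

P_out = 15 × 746 = 11190 W
P_in = P_out / η = 11190 / 0.855 = 13088 W
I_L = P_in / (√3·V_L·cosφ) = 13088 / (1.732 × 460 × 0.794) = 20.7 A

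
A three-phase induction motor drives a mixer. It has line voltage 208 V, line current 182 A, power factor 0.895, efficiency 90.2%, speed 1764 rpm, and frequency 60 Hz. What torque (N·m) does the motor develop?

P_in = √3·V·I·cosφ = 1.732 × 208 × 182 × 0.895 = 58682 W
P_out = η·P_in = 0.902 × 58682 = 52931 W
n = 1764 rpm
ω = 2π×1764/60 = 184.7 rad/s
τ = P_out/ω = 52931/184.7 = 287 N·m

287 N·m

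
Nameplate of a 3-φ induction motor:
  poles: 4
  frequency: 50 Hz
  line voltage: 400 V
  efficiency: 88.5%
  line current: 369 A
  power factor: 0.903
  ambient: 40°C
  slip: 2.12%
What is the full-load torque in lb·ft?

P_in = √3·V·I·cosφ = 1.732 × 400 × 369 × 0.903 = 230846 W
P_out = η·P_in = 0.885 × 230846 = 204299 W
n_s = 120×50/4 = 1500 rpm; n = 1500×(1−0.0212) = 1468 rpm
ω = 2π×1468/60 = 153.7 rad/s
τ = P_out/ω = 204299/153.7 = 1329 N·m
In lb·ft: 1329/1.356 = 980 lb·ft

980 lb·ft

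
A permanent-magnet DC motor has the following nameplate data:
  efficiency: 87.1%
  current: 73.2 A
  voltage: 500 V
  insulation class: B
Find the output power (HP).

42.7 HP

P_in = V·I = 500 × 73.2 = 36600 W
P_out = η·P_in = 0.871 × 36600 = 31879 W
= 31879/746 = 42.7 HP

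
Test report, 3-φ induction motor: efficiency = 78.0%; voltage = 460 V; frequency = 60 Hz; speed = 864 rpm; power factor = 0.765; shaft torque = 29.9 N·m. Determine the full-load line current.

ω = 2π×864/60 = 90.48 rad/s; P_out = τω = 29.9 × 90.48 = 2705 W
P_in = P_out / η = 2705 / 0.780 = 3468 W
I_L = P_in / (√3·V_L·cosφ) = 3468 / (1.732 × 460 × 0.765) = 5.69 A

5.69 A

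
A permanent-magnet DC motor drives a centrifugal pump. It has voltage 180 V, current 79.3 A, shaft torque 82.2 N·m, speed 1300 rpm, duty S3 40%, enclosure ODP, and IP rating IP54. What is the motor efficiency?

ω = 2π × 1300/60 = 136.1 rad/s; P_out = τω = 82.2 × 136.1 = 11187 W
P_in = V·I = 180 × 79.3 = 14274 W
η = P_out / P_in = 11187 / 14274 = 0.784 = 78.4%

78.4 %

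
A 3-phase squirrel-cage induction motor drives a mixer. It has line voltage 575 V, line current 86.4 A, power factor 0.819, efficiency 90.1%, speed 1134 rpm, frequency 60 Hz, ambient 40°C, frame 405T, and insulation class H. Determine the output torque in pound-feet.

P_in = √3·V·I·cosφ = 1.732 × 575 × 86.4 × 0.819 = 70471 W
P_out = η·P_in = 0.901 × 70471 = 63494 W
n = 1134 rpm
ω = 2π×1134/60 = 118.8 rad/s
τ = P_out/ω = 63494/118.8 = 534.5 N·m
In lb·ft: 534.5/1.356 = 394 lb·ft

394 lb·ft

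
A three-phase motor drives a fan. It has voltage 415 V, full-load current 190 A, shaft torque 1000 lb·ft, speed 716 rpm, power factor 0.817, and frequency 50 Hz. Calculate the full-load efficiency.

τ = 1000 lb·ft × 1.356 = 1356 N·m
ω = 2π × 716/60 = 74.98 rad/s; P_out = τω = 1356 × 74.98 = 101673 W
P_in = √3·V_L·I_L·cosφ = 1.732 × 415 × 190 × 0.817 = 111576 W
η = P_out / P_in = 101673 / 111576 = 0.911 = 91.1%

91.1 %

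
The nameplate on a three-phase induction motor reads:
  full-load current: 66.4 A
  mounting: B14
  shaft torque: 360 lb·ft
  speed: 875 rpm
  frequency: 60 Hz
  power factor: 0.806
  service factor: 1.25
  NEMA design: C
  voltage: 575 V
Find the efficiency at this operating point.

83.9 %

τ = 360 lb·ft × 1.356 = 488.2 N·m
ω = 2π × 875/60 = 91.63 rad/s; P_out = τω = 488.2 × 91.63 = 44734 W
P_in = √3·V_L·I_L·cosφ = 1.732 × 575 × 66.4 × 0.806 = 53299 W
η = P_out / P_in = 44734 / 53299 = 0.839 = 83.9%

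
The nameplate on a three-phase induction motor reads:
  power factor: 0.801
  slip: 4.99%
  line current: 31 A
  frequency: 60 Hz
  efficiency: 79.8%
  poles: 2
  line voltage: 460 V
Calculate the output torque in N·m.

P_in = √3·V·I·cosφ = 1.732 × 460 × 31 × 0.801 = 19783 W
P_out = η·P_in = 0.798 × 19783 = 15787 W
n_s = 120×60/2 = 3600 rpm; n = 3600×(1−0.0499) = 3420 rpm
ω = 2π×3420/60 = 358.1 rad/s
τ = P_out/ω = 15787/358.1 = 44.1 N·m

44.1 N·m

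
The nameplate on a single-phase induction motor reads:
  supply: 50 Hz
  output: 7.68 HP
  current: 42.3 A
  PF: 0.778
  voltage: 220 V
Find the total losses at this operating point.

P_in = V·I·cosφ = 220×42.3×0.778 = 7240 W
P_out = 7.68×746 = 5729 W
Losses = P_in − P_out = 7240 − 5729 = 1511 W

1510 W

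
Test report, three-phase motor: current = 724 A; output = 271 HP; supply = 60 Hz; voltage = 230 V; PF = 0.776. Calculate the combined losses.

P_in = √3·V·I·cosφ = 1.732×230×724×0.776 = 223808 W
P_out = 271×746 = 202166 W
Losses = P_in − P_out = 223808 − 202166 = 21642 W

21.6 kW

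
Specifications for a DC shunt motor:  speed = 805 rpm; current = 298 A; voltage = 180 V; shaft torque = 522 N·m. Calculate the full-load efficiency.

ω = 2π × 805/60 = 84.3 rad/s; P_out = τω = 522 × 84.3 = 44005 W
P_in = V·I = 180 × 298 = 53640 W
η = P_out / P_in = 44005 / 53640 = 0.820 = 82.0%

82.0 %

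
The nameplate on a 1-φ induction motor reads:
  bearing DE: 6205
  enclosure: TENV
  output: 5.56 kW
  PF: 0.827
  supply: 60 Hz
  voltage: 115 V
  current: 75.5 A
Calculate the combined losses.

P_in = V·I·cosφ = 115×75.5×0.827 = 7180 W
P_out = 5560 W
Losses = P_in − P_out = 7180 − 5560 = 1620 W

1620 W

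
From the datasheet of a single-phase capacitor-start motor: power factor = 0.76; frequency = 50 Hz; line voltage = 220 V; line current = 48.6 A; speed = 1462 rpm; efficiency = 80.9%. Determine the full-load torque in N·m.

P_in = V·I·cosφ = 220 × 48.6 × 0.76 = 8126 W
P_out = η·P_in = 0.809 × 8126 = 6574 W
n = 1462 rpm
ω = 2π×1462/60 = 153.1 rad/s
τ = P_out/ω = 6574/153.1 = 42.9 N·m

42.9 N·m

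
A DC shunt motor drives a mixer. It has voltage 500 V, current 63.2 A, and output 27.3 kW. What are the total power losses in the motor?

P_in = V·I = 500×63.2 = 31600 W
P_out = 27300 W
Losses = P_in − P_out = 31600 − 27300 = 4300 W

4.3 kW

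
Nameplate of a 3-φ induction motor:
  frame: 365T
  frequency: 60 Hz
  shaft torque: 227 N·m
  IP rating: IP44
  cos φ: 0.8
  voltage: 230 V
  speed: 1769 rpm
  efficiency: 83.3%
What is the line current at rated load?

158 A

ω = 2π×1769/60 = 185.2 rad/s; P_out = τω = 227 × 185.2 = 42040 W
P_in = P_out / η = 42040 / 0.833 = 50468 W
I_L = P_in / (√3·V_L·cosφ) = 50468 / (1.732 × 230 × 0.8) = 158 A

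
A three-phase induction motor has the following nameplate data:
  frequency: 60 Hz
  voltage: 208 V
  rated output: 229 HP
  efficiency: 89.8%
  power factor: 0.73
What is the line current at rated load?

P_out = 229 × 746 = 170834 W
P_in = P_out / η = 170834 / 0.898 = 190238 W
I_L = P_in / (√3·V_L·cosφ) = 190238 / (1.732 × 208 × 0.73) = 723 A

723 A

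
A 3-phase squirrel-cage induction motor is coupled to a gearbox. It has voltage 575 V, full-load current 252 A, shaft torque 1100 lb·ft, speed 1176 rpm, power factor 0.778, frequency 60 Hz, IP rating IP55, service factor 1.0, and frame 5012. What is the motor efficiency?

94.1 %

τ = 1100 lb·ft × 1.356 = 1492 N·m
ω = 2π × 1176/60 = 123.2 rad/s; P_out = τω = 1492 × 123.2 = 183814 W
P_in = √3·V_L·I_L·cosφ = 1.732 × 575 × 252 × 0.778 = 195252 W
η = P_out / P_in = 183814 / 195252 = 0.941 = 94.1%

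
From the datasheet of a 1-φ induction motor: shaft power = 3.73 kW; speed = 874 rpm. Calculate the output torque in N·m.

40.8 N·m

ω = 2π × 874/60 = 91.53 rad/s
τ = P/ω = 3730/91.53 = 40.8 N·m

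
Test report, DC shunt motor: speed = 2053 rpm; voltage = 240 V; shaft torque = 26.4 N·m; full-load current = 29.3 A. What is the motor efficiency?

80.7 %

ω = 2π × 2053/60 = 215 rad/s; P_out = τω = 26.4 × 215 = 5676 W
P_in = V·I = 240 × 29.3 = 7032 W
η = P_out / P_in = 5676 / 7032 = 0.807 = 80.7%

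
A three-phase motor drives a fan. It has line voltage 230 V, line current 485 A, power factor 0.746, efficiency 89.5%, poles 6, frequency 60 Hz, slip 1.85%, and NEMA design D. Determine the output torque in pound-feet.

P_in = √3·V·I·cosφ = 1.732 × 230 × 485 × 0.746 = 144131 W
P_out = η·P_in = 0.895 × 144131 = 128997 W
n_s = 120×60/6 = 1200 rpm; n = 1200×(1−0.0185) = 1178 rpm
ω = 2π×1178/60 = 123.4 rad/s
τ = P_out/ω = 128997/123.4 = 1045 N·m
In lb·ft: 1045/1.356 = 771 lb·ft

771 lb·ft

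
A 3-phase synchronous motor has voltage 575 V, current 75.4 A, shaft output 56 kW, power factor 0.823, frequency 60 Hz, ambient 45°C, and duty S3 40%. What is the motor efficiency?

90.6 %

P_out = 56 kW = 56000 W
P_in = √3·V_L·I_L·cosφ = 1.732 × 575 × 75.4 × 0.823 = 61800 W
η = P_out / P_in = 56000 / 61800 = 0.906 = 90.6%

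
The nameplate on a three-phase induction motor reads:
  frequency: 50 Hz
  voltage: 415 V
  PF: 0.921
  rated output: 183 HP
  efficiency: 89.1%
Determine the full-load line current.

P_out = 183 × 746 = 136518 W
P_in = P_out / η = 136518 / 0.891 = 153219 W
I_L = P_in / (√3·V_L·cosφ) = 153219 / (1.732 × 415 × 0.921) = 231 A

231 A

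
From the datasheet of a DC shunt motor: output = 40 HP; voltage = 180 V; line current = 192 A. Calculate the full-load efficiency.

P_out = 40 × 746 = 29840 W
P_in = V·I = 180 × 192 = 34560 W
η = P_out / P_in = 29840 / 34560 = 0.863 = 86.3%

86.3 %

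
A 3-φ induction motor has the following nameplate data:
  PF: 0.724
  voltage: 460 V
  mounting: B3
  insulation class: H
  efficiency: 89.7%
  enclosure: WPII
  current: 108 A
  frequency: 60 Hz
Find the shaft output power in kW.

P_in = √3·V·I·cosφ = 1.732 × 460 × 108 × 0.724 = 62297 W
P_out = η·P_in = 0.897 × 62297 = 55880 W

55.9 kW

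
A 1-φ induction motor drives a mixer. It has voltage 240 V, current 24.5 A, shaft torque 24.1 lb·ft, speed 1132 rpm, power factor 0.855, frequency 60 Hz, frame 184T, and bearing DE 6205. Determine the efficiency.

77.0 %

τ = 24.1 lb·ft × 1.356 = 32.68 N·m
ω = 2π × 1132/60 = 118.5 rad/s; P_out = τω = 32.68 × 118.5 = 3873 W
P_in = V·I·cosφ = 240 × 24.5 × 0.855 = 5027 W
η = P_out / P_in = 3873 / 5027 = 0.770 = 77.0%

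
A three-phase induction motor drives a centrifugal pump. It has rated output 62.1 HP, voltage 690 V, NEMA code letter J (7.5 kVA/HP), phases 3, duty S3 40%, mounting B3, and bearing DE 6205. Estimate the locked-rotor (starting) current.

390 A

S_LR = 7.5 × 62.1 = 465.75 kVA
I_LR = S_LR/(√3·V_L) = 465750/(1.732×690) = 390 A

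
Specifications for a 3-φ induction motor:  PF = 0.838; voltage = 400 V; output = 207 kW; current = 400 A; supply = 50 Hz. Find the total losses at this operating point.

25.2 kW

P_in = √3·V·I·cosφ = 1.732×400×400×0.838 = 232227 W
P_out = 207000 W
Losses = P_in − P_out = 232227 − 207000 = 25227 W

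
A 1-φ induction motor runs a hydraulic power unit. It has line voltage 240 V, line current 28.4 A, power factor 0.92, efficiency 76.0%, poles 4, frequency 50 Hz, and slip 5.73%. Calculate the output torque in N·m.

P_in = V·I·cosφ = 240 × 28.4 × 0.92 = 6271 W
P_out = η·P_in = 0.76 × 6271 = 4766 W
n_s = 120×50/4 = 1500 rpm; n = 1500×(1−0.0573) = 1414 rpm
ω = 2π×1414/60 = 148.1 rad/s
τ = P_out/ω = 4766/148.1 = 32.2 N·m

32.2 N·m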